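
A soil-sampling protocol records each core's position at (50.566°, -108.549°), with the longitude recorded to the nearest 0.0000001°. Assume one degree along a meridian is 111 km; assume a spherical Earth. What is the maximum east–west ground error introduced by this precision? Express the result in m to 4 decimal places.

Rounding to 7 decimal places leaves the longitude within ±5e-08° of the true value.
At latitude 50.566° a degree of longitude spans 111000 m × cos 50.566° = 111000 × 0.6352 ≈ 70506 m.
East–west error: 5e-08° × 70506 m/° ≈ 0.0035253 m.

0.0035 m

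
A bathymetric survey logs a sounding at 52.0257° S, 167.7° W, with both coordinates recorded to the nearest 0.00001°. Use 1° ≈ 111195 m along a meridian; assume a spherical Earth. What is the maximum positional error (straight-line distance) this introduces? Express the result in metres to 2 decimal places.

0.65 metres

Rounding to 5 decimal places leaves each coordinate within ±5e-06° of the true value.
North–south component: 5e-06° × 111195 = 0.555975 m.
Longitude error → 5e-06 × 111195 × cos 52.0257° = 5e-06 × 111195 × 0.6153 ≈ 0.342096 m.
The two errors are perpendicular, so the maximum displacement is √(0.555975² + 0.342096²) ≈ 0.652792 m.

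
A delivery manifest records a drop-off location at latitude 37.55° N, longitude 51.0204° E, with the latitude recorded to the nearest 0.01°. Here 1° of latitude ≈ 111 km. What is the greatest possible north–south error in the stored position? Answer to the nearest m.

Rounding to 2 decimal places leaves the latitude within ±0.005° of the true value.
So the N–S error is at most 0.005 × 111000 = 555 m.

555 m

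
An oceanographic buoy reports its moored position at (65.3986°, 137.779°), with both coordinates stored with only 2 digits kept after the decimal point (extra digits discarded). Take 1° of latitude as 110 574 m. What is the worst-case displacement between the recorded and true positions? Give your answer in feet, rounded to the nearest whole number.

Truncating at 2 decimal places can drop up to a full unit in the last place, so each coordinate may be off by as much as 0.01°.
N–S: 0.01° × 110574 m/° = 1105.74 m.
East–west component at 65.3986°: 0.01° × 110574 × cos 65.3986° ≈ 0.01 × 46032.3 ≈ 460.323 m.
The two errors are perpendicular, so the maximum displacement is √(1105.74² + 460.323²) ≈ 1197.73 m.
In feet: 1197.73 m ÷ 0.3048 ≈ 3929.6 ft.

3930 feet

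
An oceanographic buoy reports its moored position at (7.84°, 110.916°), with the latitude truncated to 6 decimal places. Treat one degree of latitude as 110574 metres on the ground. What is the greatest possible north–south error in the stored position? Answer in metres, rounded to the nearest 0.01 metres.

0.11 metres

Truncating at 6 decimal places can drop up to a full unit in the last place, so the latitude may be off by as much as 1e-06°.
Along the meridian that is 1e-06° × 110574 m/° = 0.110574 m.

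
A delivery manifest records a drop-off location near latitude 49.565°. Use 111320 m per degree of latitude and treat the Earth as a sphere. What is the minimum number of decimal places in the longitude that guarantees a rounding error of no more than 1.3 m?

5

At 49.565° one degree of longitude covers 111320 × cos 49.565° ≈ 111320 × 0.6486 ≈ 72200.5 m.
Rounding to N decimal places gives at most 0.5 × 10⁻ᴺ degrees of error, i.e. 0.5 × 10⁻ᴺ × 72200.5 m.
Setting 36100.2 × 10⁻ᴺ ≤ 1.3 gives 10ᴺ ≥ 2.777e+04, i.e. N ≥ 4.44.
At 4 places the error can reach 3.61 m, but 5 places keeps it to 0.361 m.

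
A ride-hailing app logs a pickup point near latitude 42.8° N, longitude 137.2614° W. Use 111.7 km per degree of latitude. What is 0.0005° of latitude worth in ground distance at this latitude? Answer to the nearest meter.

Along a meridian 0.0005° is 0.0005 × 111700 = 55.85 m.

56 meters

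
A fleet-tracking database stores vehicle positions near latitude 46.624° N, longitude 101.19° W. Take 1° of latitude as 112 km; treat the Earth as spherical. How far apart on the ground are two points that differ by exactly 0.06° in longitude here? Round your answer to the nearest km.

At 46.624° a degree of longitude is 112000 × cos 46.624° ≈ 76919.7 m, so 0.06° corresponds to 4615.18 m.
That is 4615.18 m = 4.6152 km.

5 km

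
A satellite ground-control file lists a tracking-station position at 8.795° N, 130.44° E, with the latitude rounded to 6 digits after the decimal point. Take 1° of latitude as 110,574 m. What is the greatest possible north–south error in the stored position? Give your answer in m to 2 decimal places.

0.06 m

Rounding to 6 decimal places leaves the latitude within ±5e-07° of the true value.
So the N–S error is at most 5e-07 × 110574 = 0.055287 m.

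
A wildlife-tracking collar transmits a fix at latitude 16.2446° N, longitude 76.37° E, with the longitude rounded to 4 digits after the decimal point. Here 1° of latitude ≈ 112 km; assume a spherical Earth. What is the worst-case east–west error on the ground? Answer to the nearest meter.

5 meters

Rounding to 4 decimal places leaves the longitude within ±5e-05° of the true value.
At latitude 16.2446° a degree of longitude spans 112000 m × cos 16.2446° = 112000 × 0.9601 ≈ 107529 m.
East–west error: 5e-05° × 107529 m/° ≈ 5.37643 m.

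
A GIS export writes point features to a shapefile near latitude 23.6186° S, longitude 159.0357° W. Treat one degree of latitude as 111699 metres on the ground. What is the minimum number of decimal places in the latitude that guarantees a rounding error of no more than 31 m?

One degree of latitude covers 111699 m.
Rounding to N decimal places gives at most 0.5 × 10⁻ᴺ degrees of error, i.e. 0.5 × 10⁻ᴺ × 111699 m.
Need 0.5 × 111699 × 10⁻ᴺ ≤ 31 → 10⁻ᴺ ≤ 5.551e-04, so N ≥ 3.26.
At 3 places the error can reach 55.8 m, but 4 places keeps it to 5.58 m.

4 decimal places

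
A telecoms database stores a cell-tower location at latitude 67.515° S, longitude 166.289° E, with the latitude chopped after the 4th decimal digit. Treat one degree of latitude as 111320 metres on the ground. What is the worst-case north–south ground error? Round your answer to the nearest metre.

11 metres

Truncating at 4 decimal places can drop up to a full unit in the last place, so the latitude may be off by as much as 0.0001°.
So the N–S error is at most 0.0001 × 111320 = 11.132 m.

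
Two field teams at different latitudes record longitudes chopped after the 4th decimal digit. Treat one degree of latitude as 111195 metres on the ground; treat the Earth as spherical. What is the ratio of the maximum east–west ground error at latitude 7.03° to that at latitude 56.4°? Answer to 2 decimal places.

Truncating at 4 decimal places can drop up to a full unit in the last place, so the longitude may be off by as much as 0.0001°.
Error at 7.03° = 0.0001° × 111195 × cos 7.03° ≈ 11.12 × 0.9925 = 11.036 m.
At 56.4°: 0.0001° × 111195 × cos 56.4° = 0.0001 × 111195 × 0.5534 ≈ 6.1534 m.
Ratio: 11.036 / 6.1534 = cos 7.03° / cos 56.4° ≈ 1.7935.

1.79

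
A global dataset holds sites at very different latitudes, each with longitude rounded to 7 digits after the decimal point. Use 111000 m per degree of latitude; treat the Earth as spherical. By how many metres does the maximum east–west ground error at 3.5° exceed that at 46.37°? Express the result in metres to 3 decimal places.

0.002 metres

Rounding to 7 decimal places leaves the longitude within ±5e-08° of the true value.
At 3.5°: 5e-08° × 111000 × cos 3.5° = 5e-08 × 111000 × 0.9981 ≈ 0.0055396 m.
At 46.37°: 5e-08° × 111000 × cos 46.37° = 5e-08 × 111000 × 0.6900 ≈ 0.0038295 m.
Difference: 0.0055396 − 0.0038295 = 0.0017102 m.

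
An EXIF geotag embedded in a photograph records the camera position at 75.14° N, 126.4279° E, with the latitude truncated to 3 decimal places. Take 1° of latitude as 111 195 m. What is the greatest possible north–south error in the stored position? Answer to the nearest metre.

Truncating at 3 decimal places can drop up to a full unit in the last place, so the latitude may be off by as much as 0.001°.
So the N–S error is at most 0.001 × 111195 = 111.195 m.

111 metres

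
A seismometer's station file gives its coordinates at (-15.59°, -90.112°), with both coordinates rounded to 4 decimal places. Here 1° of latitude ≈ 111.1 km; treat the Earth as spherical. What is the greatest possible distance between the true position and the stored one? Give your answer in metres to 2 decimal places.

7.71 metres

Rounding to 4 decimal places leaves each coordinate within ±5e-05° of the true value.
North–south component: 5e-05° × 111100 = 5.555 m.
Longitude error → 5e-05 × 111100 × cos 15.59° = 5e-05 × 111100 × 0.9632 ≈ 5.35063 m.
Combining orthogonally: (5.555² + 5.35063²)^½ ≈ 7.7128 m.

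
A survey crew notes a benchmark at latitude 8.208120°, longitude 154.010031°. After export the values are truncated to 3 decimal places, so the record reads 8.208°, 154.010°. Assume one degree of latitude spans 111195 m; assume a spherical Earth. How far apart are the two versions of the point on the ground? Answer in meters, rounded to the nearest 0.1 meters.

13.8 meters

The latitude changed by +0.000120° and the longitude by +0.000031°.
N–S: 0.000120° × 111195 m/° = 13.3434 m.
E–W at 8.208°: 0.000031° × 111195 × cos 8.208° = 0.000031 × 111195 × 0.9898 ≈ 3.41173 m.
Distance: √(13.3434² + 3.41173²) ≈ 13.7727 m.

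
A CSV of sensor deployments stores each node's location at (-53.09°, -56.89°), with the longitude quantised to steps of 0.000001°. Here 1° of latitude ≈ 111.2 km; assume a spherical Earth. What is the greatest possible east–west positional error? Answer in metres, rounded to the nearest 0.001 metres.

0.033 metres

With a 0.000001° grid the true value lies within half a step, ±0.000001°/2 = ±5e-07°, of the stored one.
One degree of longitude at 53.09° is 111200 × cos 53.09° ≈ 111200 × 0.6006 = 66782.2 m.
So at most 5e-07° × 66782.2 ≈ 0.0333911 m east–west.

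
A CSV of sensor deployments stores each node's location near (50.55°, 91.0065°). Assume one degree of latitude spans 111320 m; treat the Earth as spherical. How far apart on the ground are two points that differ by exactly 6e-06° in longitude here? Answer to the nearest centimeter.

At 50.55° a degree of longitude is 111320 × cos 50.55° ≈ 70733.2 m, so 6e-06° corresponds to 0.424399 m.
That is 0.424399 m = 42.44 cm.

42 centimeters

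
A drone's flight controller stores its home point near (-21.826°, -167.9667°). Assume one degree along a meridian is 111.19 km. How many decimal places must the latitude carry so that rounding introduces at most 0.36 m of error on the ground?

6

One degree of latitude covers 111190 m.
Rounding to N decimal places gives at most 0.5 × 10⁻ᴺ degrees of error, i.e. 0.5 × 10⁻ᴺ × 111190 m.
Need 0.5 × 111190 × 10⁻ᴺ ≤ 0.36 → 10⁻ᴺ ≤ 6.475e-06, so N ≥ 5.19.
So 6 decimal places suffice (0.0556 m); 5 would allow up to 0.556 m.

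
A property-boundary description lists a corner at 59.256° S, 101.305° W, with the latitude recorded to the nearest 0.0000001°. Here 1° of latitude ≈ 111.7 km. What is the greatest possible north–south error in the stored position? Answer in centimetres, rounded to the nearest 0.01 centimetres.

Rounding to 7 decimal places leaves the latitude within ±5e-08° of the true value.
North–south distance: 5e-08° × 111700 m/° = 0.005585 m.
That is 0.005585 m = 0.5585 cm.

0.56 centimetres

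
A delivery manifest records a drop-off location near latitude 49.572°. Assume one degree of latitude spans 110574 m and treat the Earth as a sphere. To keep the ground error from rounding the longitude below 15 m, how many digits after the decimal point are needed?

4 decimal places

At 49.572° one degree of longitude covers 110574 × cos 49.572° ≈ 110574 × 0.6485 ≈ 71706.4 m.
With N decimal places the half-ulp bound is 0.5·10⁻ᴺ°, or 0.5·10⁻ᴺ × 71706.4 m on the ground.
Need 0.5 × 71706.4 × 10⁻ᴺ ≤ 15 → 10⁻ᴺ ≤ 4.184e-04, so N ≥ 3.38.
N = 3 would give 35.9 m (too coarse); N = 4 gives 3.59 m ≤ 15 m.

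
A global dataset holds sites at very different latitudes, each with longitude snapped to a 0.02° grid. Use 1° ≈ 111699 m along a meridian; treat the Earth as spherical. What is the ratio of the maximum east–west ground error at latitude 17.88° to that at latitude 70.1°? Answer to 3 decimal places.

2.796

With a 0.02° grid the true value lies within half a step, ±0.02°/2 = ±0.01°, of the stored one.
Error at 17.88° = 0.01° × 111699 × cos 17.88° ≈ 1117 × 0.9517 = 1063 m.
Error at 70.1° = 0.01° × 111699 × cos 70.1° ≈ 1117 × 0.3404 = 380.2 m.
The ratio reduces to cos 17.88° / cos 70.1° = 0.9517/0.3404 ≈ 2.7960.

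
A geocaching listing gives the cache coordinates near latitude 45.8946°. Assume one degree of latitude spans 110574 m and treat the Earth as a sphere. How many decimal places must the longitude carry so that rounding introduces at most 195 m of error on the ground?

3

At 45.8946° one degree of longitude covers 110574 × cos 45.8946° ≈ 110574 × 0.6960 ≈ 76957.3 m.
Rounding to N decimal places gives at most 0.5 × 10⁻ᴺ degrees of error, i.e. 0.5 × 10⁻ᴺ × 76957.3 m.
Setting 38478.7 × 10⁻ᴺ ≤ 195 gives 10ᴺ ≥ 197.3, i.e. N ≥ 2.30.
So 3 decimal places suffice (38.5 m); 2 would allow up to 385 m.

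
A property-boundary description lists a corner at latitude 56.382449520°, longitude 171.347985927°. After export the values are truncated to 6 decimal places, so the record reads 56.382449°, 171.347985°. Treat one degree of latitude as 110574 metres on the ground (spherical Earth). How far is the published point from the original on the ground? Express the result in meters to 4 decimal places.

Δlat = 56.382449520 − 56.382449 = +0.000000520°; Δlon = 171.347985927 − 171.347985 = +0.000000927°.
N–S: 0.000000520° × 110574 m/° = 0.0574985 m.
East–west at this latitude: 0.000000927° × 110574 × cos 56.3824° ≈ 0.000000927 × 61218.9 = 0.0567499 m.
Combined displacement = (0.0574985² + 0.0567499²)^½ ≈ 0.0807876 m.

0.0808 meters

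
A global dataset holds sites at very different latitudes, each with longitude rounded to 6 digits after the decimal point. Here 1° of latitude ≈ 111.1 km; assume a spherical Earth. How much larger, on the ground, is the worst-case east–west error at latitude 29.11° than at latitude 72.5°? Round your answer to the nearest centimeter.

Rounding to 6 decimal places leaves the longitude within ±5e-07° of the true value.
At 29.11°: 5e-07° × 111100 × cos 29.11° = 5e-07 × 111100 × 0.8737 ≈ 0.048533 m.
At 72.5°: 5e-07° × 111100 × cos 72.5° = 5e-07 × 111100 × 0.3007 ≈ 0.016704 m.
So the lower-latitude error exceeds the higher by 0.048533 − 0.016704 = 0.031829 m.
That is 0.0318291 m = 3.1829 cm.

3 centimeters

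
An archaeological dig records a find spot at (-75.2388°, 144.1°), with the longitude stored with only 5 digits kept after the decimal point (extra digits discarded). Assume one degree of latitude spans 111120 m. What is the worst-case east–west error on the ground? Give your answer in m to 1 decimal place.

Truncating at 5 decimal places can drop up to a full unit in the last place, so the longitude may be off by as much as 1e-05°.
One degree of longitude at 75.2388° is 111120 × cos 75.2388° ≈ 111120 × 0.2548 = 28312.4 m.
East–west error: 1e-05° × 28312.4 m/° ≈ 0.283124 m.

0.3 m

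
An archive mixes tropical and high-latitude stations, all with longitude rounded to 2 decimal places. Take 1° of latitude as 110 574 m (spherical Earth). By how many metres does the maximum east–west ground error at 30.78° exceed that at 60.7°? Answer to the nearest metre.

Rounding to 2 decimal places leaves the longitude within ±0.005° of the true value.
Error at 30.78° = 0.005° × 110574 × cos 30.78° ≈ 552.87 × 0.8591 = 474.99 m.
Error at 60.7° = 0.005° × 110574 × cos 60.7° ≈ 552.87 × 0.4894 = 270.56 m.
So the lower-latitude error exceeds the higher by 474.99 − 270.56 = 204.43 m.

204 metres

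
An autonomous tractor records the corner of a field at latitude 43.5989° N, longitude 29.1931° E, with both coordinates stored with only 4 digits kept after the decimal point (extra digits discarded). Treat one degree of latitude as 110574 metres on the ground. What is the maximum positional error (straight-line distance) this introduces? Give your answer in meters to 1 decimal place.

Truncating at 4 decimal places can drop up to a full unit in the last place, so each coordinate may be off by as much as 0.0001°.
N–S: 0.0001° × 110574 m/° = 11.0574 m.
Longitude error → 0.0001 × 110574 × cos 43.5989° = 0.0001 × 110574 × 0.7242 ≈ 8.0076 m.
Worst case both components are at the extreme and orthogonal: √(11.0574² + 8.0076²) ≈ 13.6524 m.

13.7 meters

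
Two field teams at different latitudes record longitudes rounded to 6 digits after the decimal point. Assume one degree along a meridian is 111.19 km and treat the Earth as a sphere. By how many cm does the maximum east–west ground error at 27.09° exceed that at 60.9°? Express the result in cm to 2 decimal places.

2.25 cm

Rounding to 6 decimal places leaves the longitude within ±5e-07° of the true value.
Error at 27.09° = 5e-07° × 111190 × cos 27.09° ≈ 0.055595 × 0.8903 = 0.049496 m.
At 60.9°: 5e-07° × 111190 × cos 60.9° = 5e-07 × 111190 × 0.4863 ≈ 0.027038 m.
Difference: 0.049496 − 0.027038 = 0.022458 m.
That is 0.022458 m = 2.2458 cm.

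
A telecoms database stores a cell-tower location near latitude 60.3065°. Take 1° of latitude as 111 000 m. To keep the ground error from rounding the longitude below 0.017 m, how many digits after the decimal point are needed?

At 60.3065° one degree of longitude covers 111000 × cos 60.3065° ≈ 111000 × 0.4954 ≈ 54985 m.
With N decimal places the half-ulp bound is 0.5·10⁻ᴺ°, or 0.5·10⁻ᴺ × 54985 m on the ground.
Need 0.5 × 54985 × 10⁻ᴺ ≤ 0.017 → 10⁻ᴺ ≤ 6.184e-07, so N ≥ 6.21.
So 7 decimal places suffice (0.00275 m); 6 would allow up to 0.0275 m.

7 decimal places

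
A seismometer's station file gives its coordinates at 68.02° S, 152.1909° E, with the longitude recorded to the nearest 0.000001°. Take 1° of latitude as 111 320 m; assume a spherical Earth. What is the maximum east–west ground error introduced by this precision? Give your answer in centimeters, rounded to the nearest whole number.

Rounding to 6 decimal places leaves the longitude within ±5e-07° of the true value.
One degree of longitude at 68.02° is 111320 × cos 68.02° ≈ 111320 × 0.3743 = 41665.2 m.
Maximum E–W displacement: 5e-07 × 41665.2 = 0.0208326 m.
That is 0.0208326 m = 2.0833 cm.

2 centimeters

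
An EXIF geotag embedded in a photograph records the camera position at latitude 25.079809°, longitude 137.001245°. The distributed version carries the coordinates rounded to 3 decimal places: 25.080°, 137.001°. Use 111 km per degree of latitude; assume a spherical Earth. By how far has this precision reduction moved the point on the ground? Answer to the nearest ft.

107 ft

The latitude changed by -0.000191° and the longitude by +0.000245°.
N–S: -0.000191° × 111000 m/° = -21.201 m.
East–west at this latitude: 0.000245° × 111000 × cos 25.08° ≈ 0.000245 × 100535 = 24.631 m.
Hypotenuse of the two orthogonal shifts: √(21.201² + 24.631²) = 32.4987 m.
In feet: 32.4987 m ÷ 0.3048 ≈ 106.62 ft.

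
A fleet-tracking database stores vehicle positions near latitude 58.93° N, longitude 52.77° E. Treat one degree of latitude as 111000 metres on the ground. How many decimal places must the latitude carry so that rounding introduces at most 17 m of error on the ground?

4 decimal places

One degree of latitude covers 111000 m.
N decimal places → at most half a unit in the last place, 0.5 × 10⁻ᴺ° = 111000/2 × 10⁻ᴺ m.
Setting 55500 × 10⁻ᴺ ≤ 17 gives 10ᴺ ≥ 3265, i.e. N ≥ 3.51.
N = 3 would give 55.5 m (too coarse); N = 4 gives 5.55 m ≤ 17 m.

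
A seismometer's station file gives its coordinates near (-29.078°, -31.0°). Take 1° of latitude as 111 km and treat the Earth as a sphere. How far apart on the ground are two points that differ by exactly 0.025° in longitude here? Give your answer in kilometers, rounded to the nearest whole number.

2 kilometers

At 29.078° a degree of longitude is 111000 × cos 29.078° ≈ 97009.4 m, so 0.025° corresponds to 2425.24 m.
That is 2425.24 m = 2.4252 km.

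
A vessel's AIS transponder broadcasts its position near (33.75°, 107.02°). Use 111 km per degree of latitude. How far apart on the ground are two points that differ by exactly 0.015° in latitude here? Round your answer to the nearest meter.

1665 meters

0.015° × 111000 m/° = 1665 m.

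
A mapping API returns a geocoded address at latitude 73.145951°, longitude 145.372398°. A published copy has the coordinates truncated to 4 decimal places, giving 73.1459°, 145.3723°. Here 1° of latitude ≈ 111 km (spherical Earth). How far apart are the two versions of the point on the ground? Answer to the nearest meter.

6 meters

The latitude changed by +0.000051° and the longitude by +0.000098°.
N–S: 0.000051° × 111000 m/° = 5.661 m.
E–W at 73.1459°: 0.000098° × 111000 × cos 73.1459° = 0.000098 × 111000 × 0.2899 ≈ 3.15392 m.
Combined displacement = (5.661² + 3.15392²)^½ ≈ 6.48029 m.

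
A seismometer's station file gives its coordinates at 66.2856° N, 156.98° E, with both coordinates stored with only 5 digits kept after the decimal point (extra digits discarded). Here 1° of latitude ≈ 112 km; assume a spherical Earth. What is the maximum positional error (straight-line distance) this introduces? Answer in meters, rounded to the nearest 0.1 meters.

1.2 meters

Truncating at 5 decimal places can drop up to a full unit in the last place, so each coordinate may be off by as much as 1e-05°.
North–south component: 1e-05° × 112000 = 1.12 m.
East–west component at 66.2856°: 1e-05° × 112000 × cos 66.2856° ≈ 1e-05 × 45043.9 ≈ 0.450439 m.
Combining orthogonally: (1.12² + 0.450439²)^½ ≈ 1.20718 m.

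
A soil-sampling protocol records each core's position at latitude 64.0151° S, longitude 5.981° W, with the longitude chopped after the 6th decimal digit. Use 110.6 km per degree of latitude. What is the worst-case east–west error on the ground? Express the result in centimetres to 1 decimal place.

Truncating at 6 decimal places can drop up to a full unit in the last place, so the longitude may be off by as much as 1e-06°.
Parallels shrink by cos φ, so at 64.0151° a degree of longitude is 110600 × 0.4381 ≈ 48457.6 m.
East–west error: 1e-06° × 48457.6 m/° ≈ 0.0484576 m.
That is 0.0484576 m = 4.8458 cm.

4.8 centimetres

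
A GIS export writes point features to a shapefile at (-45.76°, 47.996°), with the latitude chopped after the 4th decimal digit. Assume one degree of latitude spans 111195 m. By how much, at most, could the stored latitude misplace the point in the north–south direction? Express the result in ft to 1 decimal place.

Truncating at 4 decimal places can drop up to a full unit in the last place, so the latitude may be off by as much as 0.0001°.
So the N–S error is at most 0.0001 × 111195 = 11.1195 m.
In feet: 11.1195 m ÷ 0.3048 ≈ 36.481 ft.

36.5 ft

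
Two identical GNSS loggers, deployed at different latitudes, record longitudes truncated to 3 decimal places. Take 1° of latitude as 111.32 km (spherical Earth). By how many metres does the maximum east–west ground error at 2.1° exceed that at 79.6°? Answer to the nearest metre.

Truncating at 3 decimal places can drop up to a full unit in the last place, so the longitude may be off by as much as 0.001°.
Error at 2.1° = 0.001° × 111320 × cos 2.1° ≈ 111.32 × 0.9993 = 111.25 m.
Error at 79.6° = 0.001° × 111320 × cos 79.6° ≈ 111.32 × 0.1805 = 20.095 m.
So the lower-latitude error exceeds the higher by 111.25 − 20.095 = 91.15 m.

91 metres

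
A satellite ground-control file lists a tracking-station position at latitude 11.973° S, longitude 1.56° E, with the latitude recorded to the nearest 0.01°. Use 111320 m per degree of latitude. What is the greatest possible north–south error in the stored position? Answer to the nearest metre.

Rounding to 2 decimal places leaves the latitude within ±0.005° of the true value.
Along the meridian that is 0.005° × 111320 m/° = 556.6 m.

557 metres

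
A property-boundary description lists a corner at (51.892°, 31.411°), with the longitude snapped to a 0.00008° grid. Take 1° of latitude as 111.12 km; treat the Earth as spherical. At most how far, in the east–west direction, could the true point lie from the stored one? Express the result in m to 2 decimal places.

With a 0.00008° grid the true value lies within half a step, ±0.00008°/2 = ±4e-05°, of the stored one.
One degree of longitude at 51.892° is 111120 × cos 51.892° ≈ 111120 × 0.6171 = 68577.2 m.
East–west error: 4e-05° × 68577.2 m/° ≈ 2.74309 m.

2.74 m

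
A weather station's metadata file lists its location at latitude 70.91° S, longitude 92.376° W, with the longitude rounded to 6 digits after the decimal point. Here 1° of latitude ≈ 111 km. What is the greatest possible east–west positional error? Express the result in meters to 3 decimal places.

0.018 meters

Rounding to 6 decimal places leaves the longitude within ±5e-07° of the true value.
One degree of longitude at 70.91° is 111000 × cos 70.91° ≈ 111000 × 0.3271 = 36302.9 m.
So at most 5e-07° × 36302.9 ≈ 0.0181514 m east–west.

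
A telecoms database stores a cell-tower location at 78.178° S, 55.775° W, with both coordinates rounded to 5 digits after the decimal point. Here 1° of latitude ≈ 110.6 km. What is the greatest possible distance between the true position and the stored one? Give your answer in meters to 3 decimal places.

0.564 meters

Rounding to 5 decimal places leaves each coordinate within ±5e-06° of the true value.
N–S: 5e-06° × 110600 m/° = 0.553 m.
Longitude error → 5e-06 × 110600 × cos 78.178° = 5e-06 × 110600 × 0.2049 ≈ 0.113294 m.
Worst case both components are at the extreme and orthogonal: √(0.553² + 0.113294²) ≈ 0.564486 m.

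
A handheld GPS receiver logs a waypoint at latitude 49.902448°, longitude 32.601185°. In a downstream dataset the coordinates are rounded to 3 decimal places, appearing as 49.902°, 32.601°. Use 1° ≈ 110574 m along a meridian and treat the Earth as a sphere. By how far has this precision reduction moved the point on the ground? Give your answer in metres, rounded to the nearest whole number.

Δlat = 49.902448 − 49.902 = +0.000448°; Δlon = 32.601185 − 32.601 = +0.000185°.
N–S: 0.000448° × 110574 m/° = 49.5372 m.
East–west at this latitude: 0.000185° × 110574 × cos 49.902° ≈ 0.000185 × 71220.4 = 13.1758 m.
Hypotenuse of the two orthogonal shifts: √(49.5372² + 13.1758²) = 51.2594 m.

51 metres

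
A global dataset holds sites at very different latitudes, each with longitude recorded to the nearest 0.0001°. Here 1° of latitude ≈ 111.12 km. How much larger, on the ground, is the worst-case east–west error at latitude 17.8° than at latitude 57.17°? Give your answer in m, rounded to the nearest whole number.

2 m

Rounding to 4 decimal places leaves the longitude within ±5e-05° of the true value.
At 17.8°: 5e-05° × 111120 × cos 17.8° = 5e-05 × 111120 × 0.9521 ≈ 5.29 m.
At 57.17°: 5e-05° × 111120 × cos 57.17° = 5e-05 × 111120 × 0.5421 ≈ 3.0122 m.
Difference: 5.29 − 3.0122 = 2.2779 m.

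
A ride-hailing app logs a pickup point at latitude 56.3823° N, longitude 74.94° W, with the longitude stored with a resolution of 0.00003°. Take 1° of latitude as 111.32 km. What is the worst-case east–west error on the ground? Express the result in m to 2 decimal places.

With a 0.00003° grid the true value lies within half a step, ±0.00003°/2 = ±1.5e-05°, of the stored one.
At latitude 56.3823° a degree of longitude spans 111320 m × cos 56.3823° = 111320 × 0.5536 ≈ 61632.2 m.
Maximum E–W displacement: 1.5e-05 × 61632.2 = 0.924483 m.

0.92 m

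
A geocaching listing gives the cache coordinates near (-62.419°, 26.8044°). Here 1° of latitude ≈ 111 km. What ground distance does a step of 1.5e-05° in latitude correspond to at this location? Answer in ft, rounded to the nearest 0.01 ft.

Along a meridian 1.5e-05° is 1.5e-05 × 111000 = 1.665 m.
Converting: 1.665 m × 3.2808 ft/m ≈ 5.4626 ft.

5.46 ft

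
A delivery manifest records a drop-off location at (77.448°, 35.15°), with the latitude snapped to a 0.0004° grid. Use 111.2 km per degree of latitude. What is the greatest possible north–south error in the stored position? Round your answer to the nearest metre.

With a 0.0004° grid the true value lies within half a step, ±0.0004°/2 = ±0.0002°, of the stored one.
Along the meridian that is 0.0002° × 111200 m/° = 22.24 m.

22 metres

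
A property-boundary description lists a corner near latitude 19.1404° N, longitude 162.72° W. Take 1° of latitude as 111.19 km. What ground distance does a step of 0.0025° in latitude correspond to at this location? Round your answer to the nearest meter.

278 meters

Along a meridian 0.0025° is 0.0025 × 111190 = 277.975 m.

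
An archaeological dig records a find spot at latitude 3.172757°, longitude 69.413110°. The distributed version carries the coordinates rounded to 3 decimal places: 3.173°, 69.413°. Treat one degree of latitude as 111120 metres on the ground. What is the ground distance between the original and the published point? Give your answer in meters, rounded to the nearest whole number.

Δlat = 3.172757 − 3.173 = -0.000243°; Δlon = 69.413110 − 69.413 = +0.000110°.
N–S: -0.000243° × 111120 m/° = -27.0022 m.
East–west at this latitude: 0.000110° × 111120 × cos 3.173° ≈ 0.000110 × 110950 = 12.2045 m.
Combined displacement = (27.0022² + 12.2045²)^½ ≈ 29.6322 m.

30 meters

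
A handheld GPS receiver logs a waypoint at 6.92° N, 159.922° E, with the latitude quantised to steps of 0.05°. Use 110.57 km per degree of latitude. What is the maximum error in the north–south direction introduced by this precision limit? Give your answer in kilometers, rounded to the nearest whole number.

With a 0.05° grid the true value lies within half a step, ±0.05°/2 = ±0.025°, of the stored one.
North–south distance: 0.025° × 110570 m/° = 2764.25 m.
That is 2764.25 m = 2.7643 km.

3 kilometers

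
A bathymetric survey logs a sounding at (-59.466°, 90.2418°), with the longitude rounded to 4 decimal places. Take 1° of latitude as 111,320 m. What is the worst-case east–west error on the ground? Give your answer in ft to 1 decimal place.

9.3 ft

Rounding to 4 decimal places leaves the longitude within ±5e-05° of the true value.
At latitude 59.466° a degree of longitude spans 111320 m × cos 59.466° = 111320 × 0.5080 ≈ 56556.1 m.
So at most 5e-05° × 56556.1 ≈ 2.8278 m east–west.
In feet: 2.8278 m ÷ 0.3048 ≈ 9.2776 ft.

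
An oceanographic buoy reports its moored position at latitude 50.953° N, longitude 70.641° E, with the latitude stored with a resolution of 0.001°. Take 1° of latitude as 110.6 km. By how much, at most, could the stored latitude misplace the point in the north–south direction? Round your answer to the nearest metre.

55 metres

With a 0.001° grid the true value lies within half a step, ±0.001°/2 = ±0.0005°, of the stored one.
Along the meridian that is 0.0005° × 110600 m/° = 55.3 m.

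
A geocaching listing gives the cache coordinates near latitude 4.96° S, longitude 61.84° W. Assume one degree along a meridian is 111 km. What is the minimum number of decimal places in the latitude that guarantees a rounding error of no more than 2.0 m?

One degree of latitude covers 111000 m.
N decimal places → at most half a unit in the last place, 0.5 × 10⁻ᴺ° = 111000/2 × 10⁻ᴺ m.
Setting 55500 × 10⁻ᴺ ≤ 2.0 gives 10ᴺ ≥ 2.775e+04, i.e. N ≥ 4.44.
At 4 places the error can reach 5.55 m, but 5 places keeps it to 0.555 m.

5 decimal places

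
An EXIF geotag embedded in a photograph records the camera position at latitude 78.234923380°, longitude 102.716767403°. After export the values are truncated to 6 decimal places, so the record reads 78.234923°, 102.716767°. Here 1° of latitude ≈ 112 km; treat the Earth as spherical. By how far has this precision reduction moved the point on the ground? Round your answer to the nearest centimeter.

Δlat = 78.234923380 − 78.234923 = +0.000000380°; Δlon = 102.716767403 − 102.716767 = +0.000000403°.
North–south shift: 0.000000380 × 112000 = 0.04256 m.
East–west at this latitude: 0.000000403° × 112000 × cos 78.2349° ≈ 0.000000403 × 22836.7 = 0.0092032 m.
Distance: √(0.04256² + 0.0092032²) ≈ 0.0435437 m.
That is 0.0435437 m = 4.3544 cm.

4 centimeters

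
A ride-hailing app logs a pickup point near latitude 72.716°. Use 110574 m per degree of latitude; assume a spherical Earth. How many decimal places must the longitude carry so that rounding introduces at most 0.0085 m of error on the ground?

7

At 72.716° one degree of longitude covers 110574 × cos 72.716° ≈ 110574 × 0.2971 ≈ 32852.4 m.
Rounding to N decimal places gives at most 0.5 × 10⁻ᴺ degrees of error, i.e. 0.5 × 10⁻ᴺ × 32852.4 m.
Setting 16426.2 × 10⁻ᴺ ≤ 0.0085 gives 10ᴺ ≥ 1.932e+06, i.e. N ≥ 6.29.
So 7 decimal places suffice (0.00164 m); 6 would allow up to 0.0164 m.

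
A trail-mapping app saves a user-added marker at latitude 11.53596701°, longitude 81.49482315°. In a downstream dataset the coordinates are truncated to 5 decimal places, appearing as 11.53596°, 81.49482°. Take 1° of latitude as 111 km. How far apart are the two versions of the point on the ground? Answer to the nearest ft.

The latitude changed by +0.00000701° and the longitude by +0.00000315°.
N–S: 0.00000701° × 111000 m/° = 0.77811 m.
East–west at this latitude: 0.00000315° × 111000 × cos 11.536° ≈ 0.00000315 × 108758 = 0.342587 m.
Combined displacement = (0.77811² + 0.342587²)^½ ≈ 0.850189 m.
Converting: 0.850189 m × 3.2808 ft/m ≈ 2.7893 ft.

3 ft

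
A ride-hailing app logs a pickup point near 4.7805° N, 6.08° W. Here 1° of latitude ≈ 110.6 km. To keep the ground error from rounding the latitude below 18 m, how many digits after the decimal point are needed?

One degree of latitude covers 110600 m.
N decimal places → at most half a unit in the last place, 0.5 × 10⁻ᴺ° = 110600/2 × 10⁻ᴺ m.
Need 0.5 × 110600 × 10⁻ᴺ ≤ 18 → 10⁻ᴺ ≤ 3.255e-04, so N ≥ 3.49.
So 4 decimal places suffice (5.53 m); 3 would allow up to 55.3 m.

4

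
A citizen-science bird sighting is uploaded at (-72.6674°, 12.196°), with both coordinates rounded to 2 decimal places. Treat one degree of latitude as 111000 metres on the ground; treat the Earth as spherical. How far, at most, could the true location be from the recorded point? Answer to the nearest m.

Rounding to 2 decimal places leaves each coordinate within ±0.005° of the true value.
North–south component: 0.005° × 111000 = 555 m.
Longitude error → 0.005 × 111000 × cos 72.6674° = 0.005 × 111000 × 0.2979 ≈ 165.345 m.
The two errors are perpendicular, so the maximum displacement is √(555² + 165.345²) ≈ 579.106 m.

579 m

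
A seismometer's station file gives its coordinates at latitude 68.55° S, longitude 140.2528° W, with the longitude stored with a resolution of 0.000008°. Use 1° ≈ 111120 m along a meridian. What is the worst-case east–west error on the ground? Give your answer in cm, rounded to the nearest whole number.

16 cm

With a 0.000008° grid the true value lies within half a step, ±0.000008°/2 = ±4e-06°, of the stored one.
One degree of longitude at 68.55° is 111120 × cos 68.55° ≈ 111120 × 0.3657 = 40635.4 m.
Maximum E–W displacement: 4e-06 × 40635.4 = 0.162542 m.
That is 0.162542 m = 16.254 cm.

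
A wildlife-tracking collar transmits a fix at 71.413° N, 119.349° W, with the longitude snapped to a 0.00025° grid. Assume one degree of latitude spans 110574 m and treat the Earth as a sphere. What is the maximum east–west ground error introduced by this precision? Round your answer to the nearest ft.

14 ft

With a 0.00025° grid the true value lies within half a step, ±0.00025°/2 = ±0.000125°, of the stored one.
Parallels shrink by cos φ, so at 71.413° a degree of longitude is 110574 × 0.3187 ≈ 35244.8 m.
Maximum E–W displacement: 0.000125 × 35244.8 = 4.4056 m.
Converting: 4.4056 m × 3.2808 ft/m ≈ 14.454 ft.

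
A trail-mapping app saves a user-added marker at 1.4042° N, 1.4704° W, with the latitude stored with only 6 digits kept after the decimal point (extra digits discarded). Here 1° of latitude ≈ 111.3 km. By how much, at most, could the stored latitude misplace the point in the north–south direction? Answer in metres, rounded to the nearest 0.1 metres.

0.1 metres

Truncating at 6 decimal places can drop up to a full unit in the last place, so the latitude may be off by as much as 1e-06°.
Along the meridian that is 1e-06° × 111300 m/° = 0.1113 m.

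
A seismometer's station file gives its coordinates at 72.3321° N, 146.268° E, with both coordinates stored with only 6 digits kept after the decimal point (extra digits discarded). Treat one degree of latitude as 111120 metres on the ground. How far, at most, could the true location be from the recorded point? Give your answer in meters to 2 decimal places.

Truncating at 6 decimal places can drop up to a full unit in the last place, so each coordinate may be off by as much as 1e-06°.
N–S: 1e-06° × 111120 m/° = 0.11112 m.
Longitude error → 1e-06 × 111120 × cos 72.3321° = 1e-06 × 111120 × 0.3035 ≈ 0.0337248 m.
Worst case both components are at the extreme and orthogonal: √(0.11112² + 0.0337248²) ≈ 0.116125 m.

0.12 meters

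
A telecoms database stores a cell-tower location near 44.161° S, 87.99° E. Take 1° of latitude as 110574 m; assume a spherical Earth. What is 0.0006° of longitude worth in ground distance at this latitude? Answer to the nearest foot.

0.0006° of longitude at 44.161° is 0.0006 × 110574 × cos 44.161° ≈ 0.0006 × 79324.1 = 47.5945 m.
Converting: 47.5945 m × 3.2808 ft/m ≈ 156.15 ft.

156 feet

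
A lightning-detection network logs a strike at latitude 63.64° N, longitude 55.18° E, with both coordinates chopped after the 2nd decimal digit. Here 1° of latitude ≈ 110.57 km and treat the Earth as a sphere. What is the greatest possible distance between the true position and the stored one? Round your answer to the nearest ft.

Truncating at 2 decimal places can drop up to a full unit in the last place, so each coordinate may be off by as much as 0.01°.
North–south component: 0.01° × 110570 = 1105.7 m.
E–W at 63.64°: 0.01° × 110570 × cos 63.64° = 0.01 × 110570 × 0.4440 ≈ 490.942 m.
Combining orthogonally: (1105.7² + 490.942²)^½ ≈ 1209.79 m.
Converting: 1209.79 m × 3.2808 ft/m ≈ 3969.1 ft.

3969 ft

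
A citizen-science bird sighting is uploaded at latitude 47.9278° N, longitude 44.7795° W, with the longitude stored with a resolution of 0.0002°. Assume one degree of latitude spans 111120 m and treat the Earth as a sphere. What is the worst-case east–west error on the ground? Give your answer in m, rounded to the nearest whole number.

7 m

With a 0.0002° grid the true value lies within half a step, ±0.0002°/2 = ±0.0001°, of the stored one.
Parallels shrink by cos φ, so at 47.9278° a degree of longitude is 111120 × 0.6701 ≈ 74457.8 m.
East–west error: 0.0001° × 74457.8 m/° ≈ 7.44578 m.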